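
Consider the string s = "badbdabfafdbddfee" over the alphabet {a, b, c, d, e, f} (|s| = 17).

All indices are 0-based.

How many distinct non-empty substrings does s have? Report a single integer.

sorted suffixes:
  #0 SA[0]=5  'abfafdbddfee'
  #1 SA[1]=1  'adbdabfafdbddfee'
  #2 SA[2]=8  'afdbddfee'
  #3 SA[3]=0  'badbdabfafdbddfee'
  #4 SA[4]=3  'bdabfafdbddfee'
  #5 SA[5]=11  'bddfee'
  #6 SA[6]=6  'bfafdbddfee'
  #7 SA[7]=4  'dabfafdbddfee'
  #8 SA[8]=2  'dbdabfafdbddfee'
  #9 SA[9]=10  'dbddfee'
  #10 SA[10]=12  'ddfee'
  #11 SA[11]=13  'dfee'
  #12 SA[12]=16  'e'
  #13 SA[13]=15  'ee'
  #14 SA[14]=7  'fafdbddfee'
  #15 SA[15]=9  'fdbddfee'
  #16 SA[16]=14  'fee'

SA = [5, 1, 8, 0, 3, 11, 6, 4, 2, 10, 12, 13, 16, 15, 7, 9, 14]
[i] adj suffixes → lcp
  [1] 5/1 → 1 ('a')
  [2] 1/8 → 1 ('a')
  [3] 8/0 → 0 ('')
  [4] 0/3 → 1 ('b')
  [5] 3/11 → 2 ('bd')
  [6] 11/6 → 1 ('b')
  [7] 6/4 → 0 ('')
  [8] 4/2 → 1 ('d')
  [9] 2/10 → 3 ('dbd')
  [10] 10/12 → 1 ('d')
  [11] 12/13 → 1 ('d')
  [12] 13/16 → 0 ('')
  [13] 16/15 → 1 ('e')
  [14] 15/7 → 0 ('')
  [15] 7/9 → 1 ('f')
  [16] 9/14 → 1 ('f')

n(n+1)/2 = 17·18/2 = 153
Σ LCP = 0 + 1 + 1 + 0 + 1 + 2 + 1 + 0 + 1 + 3 + 1 + 1 + 0 + 1 + 0 + 1 + 1 = 15
distinct = 153 − 15 = 138

138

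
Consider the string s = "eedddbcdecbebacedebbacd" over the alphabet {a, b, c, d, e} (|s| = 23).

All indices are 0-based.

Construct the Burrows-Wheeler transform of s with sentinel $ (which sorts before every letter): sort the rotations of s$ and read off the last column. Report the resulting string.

rank  rotation                  last
    0  $eedddbcdecbebacedebbacd  d
    1  acd$eedddbcdecbebacedebb  b
    2  acedebbacd$eedddbcdecbeb  b
    3  bacd$eedddbcdecbebacedeb  b
    4  bacedebbacd$eedddbcdecbe  e
    5  bbacd$eedddbcdecbebacede  e
    6  bcdecbebacedebbacd$eeddd  d
    7  bebacedebbacd$eedddbcdec  c
    8  cbebacedebbacd$eedddbcde  e
    9  cd$eedddbcdecbebacedebba  a
   10  cdecbebacedebbacd$eedddb  b
   11  cedebbacd$eedddbcdecbeba  a
   12  d$eedddbcdecbebacedebbac  c
   13  dbcdecbebacedebbacd$eedd  d
   14  ddbcdecbebacedebbacd$eed  d
   15  dddbcdecbebacedebbacd$ee  e
   16  debbacd$eedddbcdecbebace  e
   17  decbebacedebbacd$eedddbc  c
   18  ebacedebbacd$eedddbcdecb  b
   19  ebbacd$eedddbcdecbebaced  d
   20  ecbebacedebbacd$eedddbcd  d
   21  edddbcdecbebacedebbacd$e  e
   22  edebbacd$eedddbcdecbebac  c
   23  eedddbcdecbebacedebbacd$  $

dbbbeedceabacddeecbddec$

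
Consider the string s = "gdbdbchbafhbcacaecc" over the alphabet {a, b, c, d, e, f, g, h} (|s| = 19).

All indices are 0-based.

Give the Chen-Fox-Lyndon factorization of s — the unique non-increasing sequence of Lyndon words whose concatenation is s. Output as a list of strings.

["g", "d", "bd", "bch", "b", "afhbc", "acaecc"]

emit factor 1: 'g' (i=0, period=1)
emit factor 2: 'd' (i=1, period=1)
emit factor 3: 'bd' (i=2, period=2)
emit factor 4: 'bch' (i=4, period=3)
emit factor 5: 'b' (i=7, period=1)
emit factor 6: 'afhbc' (i=8, period=5)
emit factor 7: 'acaecc' (i=13, period=6)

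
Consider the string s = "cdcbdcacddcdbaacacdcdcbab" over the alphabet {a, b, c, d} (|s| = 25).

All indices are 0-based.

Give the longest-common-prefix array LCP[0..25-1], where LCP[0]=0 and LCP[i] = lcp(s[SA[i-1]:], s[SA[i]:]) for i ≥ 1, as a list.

[0, 1, 1, 2, 3, 0, 1, 2, 1, 0, 4, 1, 2, 1, 2, 4, 3, 2, 0, 1, 2, 3, 2, 3, 1]

rank→(start, suffix):
  0 → (13, 'aacacdcdcbab')
  1 → (23, 'ab')
  2 → (14, 'acacdcdcbab')
  3 → (16, 'acdcdcbab')
  4 → (6, 'acddcdbaacacdcdcbab')
  5 → (24, 'b')
  6 → (12, 'baacacdcdcbab')
  7 → (22, 'bab')
  8 → (3, 'bdcacddcdbaacacdcdcbab')
  9 → (15, 'cacdcdcbab')
  10 → (5, 'cacddcdbaacacdcdcbab')
  11 → (21, 'cbab')
  12 → (2, 'cbdcacddcdbaacacdcdcbab')
  13 → (10, 'cdbaacacdcdcbab')
  14 → (19, 'cdcbab')
  15 → (0, 'cdcbdcacddcdbaacacdcdcbab')
  16 → (17, 'cdcdcbab')
  17 → (7, 'cddcdbaacacdcdcbab')
  18 → (11, 'dbaacacdcdcbab')
  19 → (4, 'dcacddcdbaacacdcdcbab')
  20 → (20, 'dcbab')
  21 → (1, 'dcbdcacddcdbaacacdcdcbab')
  22 → (9, 'dcdbaacacdcdcbab')
  23 → (18, 'dcdcbab')
  24 → (8, 'ddcdbaacacdcdcbab')

SA = [13, 23, 14, 16, 6, 24, 12, 22, 3, 15, 5, 21, 2, 10, 19, 0, 17, 7, 11, 4, 20, 1, 9, 18, 8]
[i] adj suffixes → lcp
  [1] 13/23 → 1 ('a')
  [2] 23/14 → 1 ('a')
  [3] 14/16 → 2 ('ac')
  [4] 16/6 → 3 ('acd')
  [5] 6/24 → 0 ('')
  [6] 24/12 → 1 ('b')
  [7] 12/22 → 2 ('ba')
  [8] 22/3 → 1 ('b')
  [9] 3/15 → 0 ('')
  [10] 15/5 → 4 ('cacd')
  [11] 5/21 → 1 ('c')
  [12] 21/2 → 2 ('cb')
  [13] 2/10 → 1 ('c')
  [14] 10/19 → 2 ('cd')
  [15] 19/0 → 4 ('cdcb')
  [16] 0/17 → 3 ('cdc')
  [17] 17/7 → 2 ('cd')
  [18] 7/11 → 0 ('')
  [19] 11/4 → 1 ('d')
  [20] 4/20 → 2 ('dc')
  [21] 20/1 → 3 ('dcb')
  [22] 1/9 → 2 ('dc')
  [23] 9/18 → 3 ('dcd')
  [24] 18/8 → 1 ('d')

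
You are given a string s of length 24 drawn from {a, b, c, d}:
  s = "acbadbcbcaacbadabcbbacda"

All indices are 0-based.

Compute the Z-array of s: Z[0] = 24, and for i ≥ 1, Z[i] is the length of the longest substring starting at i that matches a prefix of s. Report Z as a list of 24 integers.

Z[0]=24
i=1: i≥r, start 0; Z[1]=0
i=2: i≥r, start 0; Z[2]=0
i=3: i≥r, start 0; Z[3]=1 extend→box=[3,4)
i=4: i≥r, start 0; Z[4]=0
i=5: i≥r, start 0; Z[5]=0
i=6: i≥r, start 0; Z[6]=0
i=7: i≥r, start 0; Z[7]=0
i=8: i≥r, start 0; Z[8]=0
i=9: i≥r, start 0; Z[9]=1 extend→box=[9,10)
i=10: i≥r, start 0; Z[10]=5 extend→box=[10,15)
i=11: min(r-i=4, Z[1]=0)=0; Z[11]=0
i=12: min(r-i=3, Z[2]=0)=0; Z[12]=0
i=13: min(r-i=2, Z[3]=1)=1; Z[13]=1
i=14: min(r-i=1, Z[4]=0)=0; Z[14]=0
i=15: i≥r, start 0; Z[15]=1 extend→box=[15,16)
i=16: i≥r, start 0; Z[16]=0
i=17: i≥r, start 0; Z[17]=0
i=18: i≥r, start 0; Z[18]=0
i=19: i≥r, start 0; Z[19]=0
i=20: i≥r, start 0; Z[20]=2 extend→box=[20,22)
i=21: min(r-i=1, Z[1]=0)=0; Z[21]=0
i=22: i≥r, start 0; Z[22]=0
i=23: i≥r, start 0; Z[23]=1 extend→box=[23,24)

[24, 0, 0, 1, 0, 0, 0, 0, 0, 1, 5, 0, 0, 1, 0, 1, 0, 0, 0, 0, 2, 0, 0, 1]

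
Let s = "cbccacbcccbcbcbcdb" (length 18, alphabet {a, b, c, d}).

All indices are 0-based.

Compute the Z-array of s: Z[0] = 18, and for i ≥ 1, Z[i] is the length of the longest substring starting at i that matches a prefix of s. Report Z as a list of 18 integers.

Z[0]=18
i=1: outside box; Z[1]=0
i=2: outside box; Z[2]=1 extend→box=[2,3)
i=3: outside box; Z[3]=1 extend→box=[3,4)
i=4: outside box; Z[4]=0
i=5: outside box; Z[5]=4 extend→box=[5,9)
i=6: min(r-i=3, Z[1]=0)=0; Z[6]=0
i=7: min(r-i=2, Z[2]=1)=1; Z[7]=1
i=8: min(r-i=1, Z[3]=1)=1; Z[8]=1
i=9: outside box; Z[9]=3 extend→box=[9,12)
i=10: min(r-i=2, Z[1]=0)=0; Z[10]=0
i=11: min(r-i=1, Z[2]=1)=1; Z[11]=3 extend→box=[11,14)
i=12: min(r-i=2, Z[1]=0)=0; Z[12]=0
i=13: min(r-i=1, Z[2]=1)=1; Z[13]=3 extend→box=[13,16)
i=14: min(r-i=2, Z[1]=0)=0; Z[14]=0
i=15: min(r-i=1, Z[2]=1)=1; Z[15]=1
i=16: outside box; Z[16]=0
i=17: outside box; Z[17]=0

[18, 0, 1, 1, 0, 4, 0, 1, 1, 3, 0, 3, 0, 3, 0, 1, 0, 0]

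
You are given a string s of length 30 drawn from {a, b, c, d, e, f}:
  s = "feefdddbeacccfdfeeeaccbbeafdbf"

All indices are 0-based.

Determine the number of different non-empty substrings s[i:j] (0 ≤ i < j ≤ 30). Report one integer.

423

sorted suffixes:
  #0 SA[0]=19  'accbbeafdbf'
  #1 SA[1]=9  'acccfdfeeeaccbbeafdbf'
  #2 SA[2]=25  'afdbf'
  #3 SA[3]=22  'bbeafdbf'
  #4 SA[4]=7  'beacccfdfeeeaccbbeafdbf'
  #5 SA[5]=23  'beafdbf'
  #6 SA[6]=28  'bf'
  #7 SA[7]=21  'cbbeafdbf'
  #8 SA[8]=20  'ccbbeafdbf'
  #9 SA[9]=10  'cccfdfeeeaccbbeafdbf'
  #10 SA[10]=11  'ccfdfeeeaccbbeafdbf'
  #11 SA[11]=12  'cfdfeeeaccbbeafdbf'
  #12 SA[12]=6  'dbeacccfdfeeeaccbbeafdbf'
  #13 SA[13]=27  'dbf'
  #14 SA[14]=5  'ddbeacccfdfeeeaccbbeafdbf'
  #15 SA[15]=4  'dddbeacccfdfeeeaccbbeafdbf'
  #16 SA[16]=14  'dfeeeaccbbeafdbf'
  #17 SA[17]=18  'eaccbbeafdbf'
  #18 SA[18]=8  'eacccfdfeeeaccbbeafdbf'
  #19 SA[19]=24  'eafdbf'
  #20 SA[20]=17  'eeaccbbeafdbf'
  #21 SA[21]=16  'eeeaccbbeafdbf'
  #22 SA[22]=1  'eefdddbeacccfdfeeeaccbbeafdbf'
  #23 SA[23]=2  'efdddbeacccfdfeeeaccbbeafdbf'
  #24 SA[24]=29  'f'
  #25 SA[25]=26  'fdbf'
  #26 SA[26]=3  'fdddbeacccfdfeeeaccbbeafdbf'
  #27 SA[27]=13  'fdfeeeaccbbeafdbf'
  #28 SA[28]=15  'feeeaccbbeafdbf'
  #29 SA[29]=0  'feefdddbeacccfdfeeeaccbbeafdbf'

SA = [19, 9, 25, 22, 7, 23, 28, 21, 20, 10, 11, 12, 6, 27, 5, 4, 14, 18, 8, 24, 17, 16, 1, 2, 29, 26, 3, 13, 15, 0]
i: (SA[i-1],SA[i]) lcp shared
  1: (19,9) 3 'acc'
  2: (9,25) 1 'a'
  3: (25,22) 0 ''
  4: (22,7) 1 'b'
  5: (7,23) 3 'bea'
  6: (23,28) 1 'b'
  7: (28,21) 0 ''
  8: (21,20) 1 'c'
  9: (20,10) 2 'cc'
  10: (10,11) 2 'cc'
  11: (11,12) 1 'c'
  12: (12,6) 0 ''
  13: (6,27) 2 'db'
  14: (27,5) 1 'd'
  15: (5,4) 2 'dd'
  16: (4,14) 1 'd'
  17: (14,18) 0 ''
  18: (18,8) 4 'eacc'
  19: (8,24) 2 'ea'
  20: (24,17) 1 'e'
  21: (17,16) 2 'ee'
  22: (16,1) 2 'ee'
  23: (1,2) 1 'e'
  24: (2,29) 0 ''
  25: (29,26) 1 'f'
  26: (26,3) 2 'fd'
  27: (3,13) 2 'fd'
  28: (13,15) 1 'f'
  29: (15,0) 3 'fee'

n(n+1)/2 = 30·31/2 = 465
Σ LCP = 0 + 3 + 1 + 0 + 1 + 3 + 1 + 0 + 1 + 2 + 2 + 1 + 0 + 2 + 1 + 2 + 1 + 0 + 4 + 2 + 1 + 2 + 2 + 1 + 0 + 1 + 2 + 2 + 1 + 3 = 42
distinct = 465 − 42 = 423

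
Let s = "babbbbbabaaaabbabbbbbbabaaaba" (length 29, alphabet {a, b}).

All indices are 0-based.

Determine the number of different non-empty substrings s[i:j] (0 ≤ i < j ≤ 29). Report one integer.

325

rank→(start, suffix):
  0 → (28, 'a')
  1 → (9, 'aaaabbabbbbbbabaaaba')
  2 → (24, 'aaaba')
  3 → (10, 'aaabbabbbbbbabaaaba')
  4 → (25, 'aaba')
  5 → (11, 'aabbabbbbbbabaaaba')
  6 → (26, 'aba')
  7 → (7, 'abaaaabbabbbbbbabaaaba')
  8 → (22, 'abaaaba')
  9 → (12, 'abbabbbbbbabaaaba')
  10 → (1, 'abbbbbabaaaabbabbbbbbabaaaba')
  11 → (15, 'abbbbbbabaaaba')
  12 → (27, 'ba')
  13 → (8, 'baaaabbabbbbbbabaaaba')
  14 → (23, 'baaaba')
  15 → (6, 'babaaaabbabbbbbbabaaaba')
  16 → (21, 'babaaaba')
  17 → (0, 'babbbbbabaaaabbabbbbbbabaaaba')
  18 → (14, 'babbbbbbabaaaba')
  19 → (5, 'bbabaaaabbabbbbbbabaaaba')
  20 → (20, 'bbabaaaba')
  21 → (13, 'bbabbbbbbabaaaba')
  22 → (4, 'bbbabaaaabbabbbbbbabaaaba')
  23 → (19, 'bbbabaaaba')
  24 → (3, 'bbbbabaaaabbabbbbbbabaaaba')
  25 → (18, 'bbbbabaaaba')
  26 → (2, 'bbbbbabaaaabbabbbbbbabaaaba')
  27 → (17, 'bbbbbabaaaba')
  28 → (16, 'bbbbbbabaaaba')

SA = [28, 9, 24, 10, 25, 11, 26, 7, 22, 12, 1, 15, 27, 8, 23, 6, 21, 0, 14, 5, 20, 13, 4, 19, 3, 18, 2, 17, 16]
[i] adj suffixes → lcp
  [1] 28/9 → 1 ('a')
  [2] 9/24 → 3 ('aaa')
  [3] 24/10 → 4 ('aaab')
  [4] 10/25 → 2 ('aa')
  [5] 25/11 → 3 ('aab')
  [6] 11/26 → 1 ('a')
  [7] 26/7 → 3 ('aba')
  [8] 7/22 → 5 ('abaaa')
  [9] 22/12 → 2 ('ab')
  [10] 12/1 → 3 ('abb')
  [11] 1/15 → 6 ('abbbbb')
  [12] 15/27 → 0 ('')
  [13] 27/8 → 2 ('ba')
  [14] 8/23 → 4 ('baaa')
  [15] 23/6 → 2 ('ba')
  [16] 6/21 → 6 ('babaaa')
  [17] 21/0 → 3 ('bab')
  [18] 0/14 → 7 ('babbbbb')
  [19] 14/5 → 1 ('b')
  [20] 5/20 → 7 ('bbabaaa')
  [21] 20/13 → 4 ('bbab')
  [22] 13/4 → 2 ('bb')
  [23] 4/19 → 8 ('bbbabaaa')
  [24] 19/3 → 3 ('bbb')
  [25] 3/18 → 9 ('bbbbabaaa')
  [26] 18/2 → 4 ('bbbb')
  [27] 2/17 → 10 ('bbbbbabaaa')
  [28] 17/16 → 5 ('bbbbb')

n(n+1)/2 = 29·30/2 = 435
Σ LCP = 0 + 1 + 3 + 4 + 2 + 3 + 1 + 3 + 5 + 2 + 3 + 6 + 0 + 2 + 4 + 2 + 6 + 3 + 7 + 1 + 7 + 4 + 2 + 8 + 3 + 9 + 4 + 10 + 5 = 110
distinct = 435 − 110 = 325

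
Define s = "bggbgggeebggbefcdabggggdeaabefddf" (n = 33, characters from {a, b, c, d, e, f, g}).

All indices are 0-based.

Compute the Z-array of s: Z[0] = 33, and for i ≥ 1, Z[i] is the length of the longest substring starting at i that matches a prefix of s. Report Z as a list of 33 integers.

[33, 0, 0, 3, 0, 0, 0, 0, 0, 4, 0, 0, 1, 0, 0, 0, 0, 0, 3, 0, 0, 0, 0, 0, 0, 0, 0, 1, 0, 0, 0, 0, 0]

Z[0]=33
i=1: fresh scan; Z[1]=0
i=2: fresh scan; Z[2]=0
i=3: fresh scan; Z[3]=3 extend→box=[3,6)
i=4: min(r-i=2, Z[1]=0)=0; Z[4]=0
i=5: min(r-i=1, Z[2]=0)=0; Z[5]=0
i=6: fresh scan; Z[6]=0
i=7: fresh scan; Z[7]=0
i=8: fresh scan; Z[8]=0
i=9: fresh scan; Z[9]=4 extend→box=[9,13)
i=10: min(r-i=3, Z[1]=0)=0; Z[10]=0
i=11: min(r-i=2, Z[2]=0)=0; Z[11]=0
i=12: min(r-i=1, Z[3]=3)=1; Z[12]=1
i=13: fresh scan; Z[13]=0
i=14: fresh scan; Z[14]=0
i=15: fresh scan; Z[15]=0
i=16: fresh scan; Z[16]=0
i=17: fresh scan; Z[17]=0
i=18: fresh scan; Z[18]=3 extend→box=[18,21)
i=19: min(r-i=2, Z[1]=0)=0; Z[19]=0
i=20: min(r-i=1, Z[2]=0)=0; Z[20]=0
i=21: fresh scan; Z[21]=0
i=22: fresh scan; Z[22]=0
i=23: fresh scan; Z[23]=0
i=24: fresh scan; Z[24]=0
i=25: fresh scan; Z[25]=0
i=26: fresh scan; Z[26]=0
i=27: fresh scan; Z[27]=1 extend→box=[27,28)
i=28: fresh scan; Z[28]=0
i=29: fresh scan; Z[29]=0
i=30: fresh scan; Z[30]=0
i=31: fresh scan; Z[31]=0
i=32: fresh scan; Z[32]=0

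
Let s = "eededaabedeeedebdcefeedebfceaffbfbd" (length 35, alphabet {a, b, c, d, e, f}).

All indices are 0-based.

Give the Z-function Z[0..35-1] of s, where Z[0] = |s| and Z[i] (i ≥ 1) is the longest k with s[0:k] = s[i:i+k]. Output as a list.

[35, 1, 0, 1, 0, 0, 0, 0, 1, 0, 2, 4, 1, 0, 1, 0, 0, 0, 1, 0, 4, 1, 0, 1, 0, 0, 0, 1, 0, 0, 0, 0, 0, 0, 0]

Z[0]=35
i=1: i≥r, start 0; Z[1]=1 scan→box=[1,2)
i=2: i≥r, start 0; Z[2]=0
i=3: i≥r, start 0; Z[3]=1 scan→box=[3,4)
i=4: i≥r, start 0; Z[4]=0
i=5: i≥r, start 0; Z[5]=0
i=6: i≥r, start 0; Z[6]=0
i=7: i≥r, start 0; Z[7]=0
i=8: i≥r, start 0; Z[8]=1 scan→box=[8,9)
i=9: i≥r, start 0; Z[9]=0
i=10: i≥r, start 0; Z[10]=2 scan→box=[10,12)
i=11: min(r-i=1, Z[1]=1)=1; Z[11]=4 scan→box=[11,15)
i=12: min(r-i=3, Z[1]=1)=1; Z[12]=1
i=13: min(r-i=2, Z[2]=0)=0; Z[13]=0
i=14: min(r-i=1, Z[3]=1)=1; Z[14]=1
i=15: i≥r, start 0; Z[15]=0
i=16: i≥r, start 0; Z[16]=0
i=17: i≥r, start 0; Z[17]=0
i=18: i≥r, start 0; Z[18]=1 scan→box=[18,19)
i=19: i≥r, start 0; Z[19]=0
i=20: i≥r, start 0; Z[20]=4 scan→box=[20,24)
i=21: min(r-i=3, Z[1]=1)=1; Z[21]=1
i=22: min(r-i=2, Z[2]=0)=0; Z[22]=0
i=23: min(r-i=1, Z[3]=1)=1; Z[23]=1
i=24: i≥r, start 0; Z[24]=0
i=25: i≥r, start 0; Z[25]=0
i=26: i≥r, start 0; Z[26]=0
i=27: i≥r, start 0; Z[27]=1 scan→box=[27,28)
i=28: i≥r, start 0; Z[28]=0
i=29: i≥r, start 0; Z[29]=0
i=30: i≥r, start 0; Z[30]=0
i=31: i≥r, start 0; Z[31]=0
i=32: i≥r, start 0; Z[32]=0
i=33: i≥r, start 0; Z[33]=0
i=34: i≥r, start 0; Z[34]=0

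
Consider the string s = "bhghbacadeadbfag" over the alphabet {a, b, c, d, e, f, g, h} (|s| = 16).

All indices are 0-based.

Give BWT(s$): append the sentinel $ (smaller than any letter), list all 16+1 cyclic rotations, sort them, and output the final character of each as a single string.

rank  rotation           last
    0  $bhghbacadeadbfag  g
    1  acadeadbfag$bhghb  b
    2  adbfag$bhghbacade  e
    3  adeadbfag$bhghbac  c
    4  ag$bhghbacadeadbf  f
    5  bacadeadbfag$bhgh  h
    6  bfag$bhghbacadead  d
    7  bhghbacadeadbfag$  $
    8  cadeadbfag$bhghba  a
    9  dbfag$bhghbacadea  a
   10  deadbfag$bhghbaca  a
   11  eadbfag$bhghbacad  d
   12  fag$bhghbacadeadb  b
   13  g$bhghbacadeadbfa  a
   14  ghbacadeadbfag$bh  h
   15  hbacadeadbfag$bhg  g
   16  hghbacadeadbfag$b  b

gbecfhd$aaadbahgb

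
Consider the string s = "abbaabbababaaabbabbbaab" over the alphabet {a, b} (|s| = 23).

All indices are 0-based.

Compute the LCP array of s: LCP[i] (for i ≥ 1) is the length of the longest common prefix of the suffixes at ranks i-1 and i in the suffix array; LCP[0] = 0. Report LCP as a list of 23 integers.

rank | idx | suffix
   0 |  11 | aaabbabbbaab
   1 |  20 | aab
   2 |   3 | aabbababaaabbabbbaab
   3 |  12 | aabbabbbaab
   4 |  21 | ab
   5 |   9 | abaaabbabbbaab
   6 |   7 | ababaaabbabbbaab
   7 |   0 | abbaabbababaaabbabbbaab
   8 |   4 | abbababaaabbabbbaab
   9 |  13 | abbabbbaab
  10 |  16 | abbbaab
  11 |  22 | b
  12 |  10 | baaabbabbbaab
  13 |  19 | baab
  14 |   2 | baabbababaaabbabbbaab
  15 |   8 | babaaabbabbbaab
  16 |   6 | bababaaabbabbbaab
  17 |  15 | babbbaab
  18 |  18 | bbaab
  19 |   1 | bbaabbababaaabbabbbaab
  20 |   5 | bbababaaabbabbbaab
  21 |  14 | bbabbbaab
  22 |  17 | bbbaab

SA = [11, 20, 3, 12, 21, 9, 7, 0, 4, 13, 16, 22, 10, 19, 2, 8, 6, 15, 18, 1, 5, 14, 17]
rank  pair      lcp
   1  s[11:],s[20:]  2  'aa'
   2  s[20:],s[3:]  3  'aab'
   3  s[3:],s[12:]  6  'aabbab'
   4  s[12:],s[21:]  1  'a'
   5  s[21:],s[9:]  2  'ab'
   6  s[9:],s[7:]  3  'aba'
   7  s[7:],s[0:]  2  'ab'
   8  s[0:],s[4:]  4  'abba'
   9  s[4:],s[13:]  5  'abbab'
  10  s[13:],s[16:]  3  'abb'
  11  s[16:],s[22:]  0  ''
  12  s[22:],s[10:]  1  'b'
  13  s[10:],s[19:]  3  'baa'
  14  s[19:],s[2:]  4  'baab'
  15  s[2:],s[8:]  2  'ba'
  16  s[8:],s[6:]  4  'baba'
  17  s[6:],s[15:]  3  'bab'
  18  s[15:],s[18:]  1  'b'
  19  s[18:],s[1:]  5  'bbaab'
  20  s[1:],s[5:]  3  'bba'
  21  s[5:],s[14:]  4  'bbab'
  22  s[14:],s[17:]  2  'bb'

[0, 2, 3, 6, 1, 2, 3, 2, 4, 5, 3, 0, 1, 3, 4, 2, 4, 3, 1, 5, 3, 4, 2]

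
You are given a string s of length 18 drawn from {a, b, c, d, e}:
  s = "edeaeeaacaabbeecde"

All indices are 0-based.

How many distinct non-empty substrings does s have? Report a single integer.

154

sorted suffixes:
  #0 SA[0]=9  'aabbeecde'
  #1 SA[1]=6  'aacaabbeecde'
  #2 SA[2]=10  'abbeecde'
  #3 SA[3]=7  'acaabbeecde'
  #4 SA[4]=3  'aeeaacaabbeecde'
  #5 SA[5]=11  'bbeecde'
  #6 SA[6]=12  'beecde'
  #7 SA[7]=8  'caabbeecde'
  #8 SA[8]=15  'cde'
  #9 SA[9]=16  'de'
  #10 SA[10]=1  'deaeeaacaabbeecde'
  #11 SA[11]=17  'e'
  #12 SA[12]=5  'eaacaabbeecde'
  #13 SA[13]=2  'eaeeaacaabbeecde'
  #14 SA[14]=14  'ecde'
  #15 SA[15]=0  'edeaeeaacaabbeecde'
  #16 SA[16]=4  'eeaacaabbeecde'
  #17 SA[17]=13  'eecde'

SA = [9, 6, 10, 7, 3, 11, 12, 8, 15, 16, 1, 17, 5, 2, 14, 0, 4, 13]
i: (SA[i-1],SA[i]) lcp shared
  1: (9,6) 2 'aa'
  2: (6,10) 1 'a'
  3: (10,7) 1 'a'
  4: (7,3) 1 'a'
  5: (3,11) 0 ''
  6: (11,12) 1 'b'
  7: (12,8) 0 ''
  8: (8,15) 1 'c'
  9: (15,16) 0 ''
  10: (16,1) 2 'de'
  11: (1,17) 0 ''
  12: (17,5) 1 'e'
  13: (5,2) 2 'ea'
  14: (2,14) 1 'e'
  15: (14,0) 1 'e'
  16: (0,4) 1 'e'
  17: (4,13) 2 'ee'

n(n+1)/2 = 18·19/2 = 171
Σ LCP = 0 + 2 + 1 + 1 + 1 + 0 + 1 + 0 + 1 + 0 + 2 + 0 + 1 + 2 + 1 + 1 + 1 + 2 = 17
distinct = 171 − 17 = 154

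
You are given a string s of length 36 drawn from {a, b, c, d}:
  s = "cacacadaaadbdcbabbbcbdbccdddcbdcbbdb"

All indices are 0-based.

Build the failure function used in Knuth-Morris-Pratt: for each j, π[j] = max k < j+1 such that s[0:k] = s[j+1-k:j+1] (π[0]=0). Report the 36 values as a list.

π[0] = 0
j=1 s[j]='a': π[1]=0 (border '')
j=2 s[j]='c': π[2]=1 (border 'c')
j=3 s[j]='a': π[3]=2 (border 'ca')
j=4 s[j]='c': π[4]=3 (border 'cac')
j=5 s[j]='a': π[5]=4 (border 'caca')
j=6 s[j]='d': k: 4→2→0; π[6]=0 (border '')
j=7 s[j]='a': π[7]=0 (border '')
j=8 s[j]='a': π[8]=0 (border '')
j=9 s[j]='a': π[9]=0 (border '')
j=10 s[j]='d': π[10]=0 (border '')
j=11 s[j]='b': π[11]=0 (border '')
j=12 s[j]='d': π[12]=0 (border '')
j=13 s[j]='c': π[13]=1 (border 'c')
j=14 s[j]='b': k: 1→0; π[14]=0 (border '')
j=15 s[j]='a': π[15]=0 (border '')
j=16 s[j]='b': π[16]=0 (border '')
j=17 s[j]='b': π[17]=0 (border '')
j=18 s[j]='b': π[18]=0 (border '')
j=19 s[j]='c': π[19]=1 (border 'c')
j=20 s[j]='b': k: 1→0; π[20]=0 (border '')
j=21 s[j]='d': π[21]=0 (border '')
j=22 s[j]='b': π[22]=0 (border '')
j=23 s[j]='c': π[23]=1 (border 'c')
j=24 s[j]='c': k: 1→0; π[24]=1 (border 'c')
j=25 s[j]='d': k: 1→0; π[25]=0 (border '')
j=26 s[j]='d': π[26]=0 (border '')
j=27 s[j]='d': π[27]=0 (border '')
j=28 s[j]='c': π[28]=1 (border 'c')
j=29 s[j]='b': k: 1→0; π[29]=0 (border '')
j=30 s[j]='d': π[30]=0 (border '')
j=31 s[j]='c': π[31]=1 (border 'c')
j=32 s[j]='b': k: 1→0; π[32]=0 (border '')
j=33 s[j]='b': π[33]=0 (border '')
j=34 s[j]='d': π[34]=0 (border '')
j=35 s[j]='b': π[35]=0 (border '')

[0, 0, 1, 2, 3, 4, 0, 0, 0, 0, 0, 0, 0, 1, 0, 0, 0, 0, 0, 1, 0, 0, 0, 1, 1, 0, 0, 0, 1, 0, 0, 1, 0, 0, 0, 0]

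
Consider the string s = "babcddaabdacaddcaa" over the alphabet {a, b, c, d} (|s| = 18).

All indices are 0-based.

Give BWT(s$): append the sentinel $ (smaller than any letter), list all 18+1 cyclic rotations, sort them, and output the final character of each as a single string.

rank  rotation             last
    0  $babcddaabdacaddcaa  a
    1  a$babcddaabdacaddca  a
    2  aa$babcddaabdacaddc  c
    3  aabdacaddcaa$babcdd  d
    4  abcddaabdacaddcaa$b  b
    5  abdacaddcaa$babcdda  a
    6  acaddcaa$babcddaabd  d
    7  addcaa$babcddaabdac  c
    8  babcddaabdacaddcaa$  $
    9  bcddaabdacaddcaa$ba  a
   10  bdacaddcaa$babcddaa  a
   11  caa$babcddaabdacadd  d
   12  caddcaa$babcddaabda  a
   13  cddaabdacaddcaa$bab  b
   14  daabdacaddcaa$babcd  d
   15  dacaddcaa$babcddaab  b
   16  dcaa$babcddaabdacad  d
   17  ddaabdacaddcaa$babc  c
   18  ddcaa$babcddaabdaca  a

aacdbadc$aadabdbdca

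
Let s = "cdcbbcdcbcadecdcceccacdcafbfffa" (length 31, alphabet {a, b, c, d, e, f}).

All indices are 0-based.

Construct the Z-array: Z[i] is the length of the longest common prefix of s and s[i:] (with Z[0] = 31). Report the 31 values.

Z[0]=31
i=1: i≥r, start 0; Z[1]=0
i=2: i≥r, start 0; Z[2]=1 grow→box=[2,3)
i=3: i≥r, start 0; Z[3]=0
i=4: i≥r, start 0; Z[4]=0
i=5: i≥r, start 0; Z[5]=4 grow→box=[5,9)
i=6: min(r-i=3, Z[1]=0)=0; Z[6]=0
i=7: min(r-i=2, Z[2]=1)=1; Z[7]=1
i=8: min(r-i=1, Z[3]=0)=0; Z[8]=0
i=9: i≥r, start 0; Z[9]=1 grow→box=[9,10)
i=10: i≥r, start 0; Z[10]=0
i=11: i≥r, start 0; Z[11]=0
i=12: i≥r, start 0; Z[12]=0
i=13: i≥r, start 0; Z[13]=3 grow→box=[13,16)
i=14: min(r-i=2, Z[1]=0)=0; Z[14]=0
i=15: min(r-i=1, Z[2]=1)=1; Z[15]=1
i=16: i≥r, start 0; Z[16]=1 grow→box=[16,17)
i=17: i≥r, start 0; Z[17]=0
i=18: i≥r, start 0; Z[18]=1 grow→box=[18,19)
i=19: i≥r, start 0; Z[19]=1 grow→box=[19,20)
i=20: i≥r, start 0; Z[20]=0
i=21: i≥r, start 0; Z[21]=3 grow→box=[21,24)
i=22: min(r-i=2, Z[1]=0)=0; Z[22]=0
i=23: min(r-i=1, Z[2]=1)=1; Z[23]=1
i=24: i≥r, start 0; Z[24]=0
i=25: i≥r, start 0; Z[25]=0
i=26: i≥r, start 0; Z[26]=0
i=27: i≥r, start 0; Z[27]=0
i=28: i≥r, start 0; Z[28]=0
i=29: i≥r, start 0; Z[29]=0
i=30: i≥r, start 0; Z[30]=0

[31, 0, 1, 0, 0, 4, 0, 1, 0, 1, 0, 0, 0, 3, 0, 1, 1, 0, 1, 1, 0, 3, 0, 1, 0, 0, 0, 0, 0, 0, 0]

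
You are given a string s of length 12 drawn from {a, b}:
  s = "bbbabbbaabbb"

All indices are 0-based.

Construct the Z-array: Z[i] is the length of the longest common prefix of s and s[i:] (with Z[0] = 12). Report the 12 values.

Z[0]=12
i=1: fresh scan; Z[1]=2 scan→box=[1,3)
i=2: min(r-i=1, Z[1]=2)=1; Z[2]=1
i=3: fresh scan; Z[3]=0
i=4: fresh scan; Z[4]=4 scan→box=[4,8)
i=5: min(r-i=3, Z[1]=2)=2; Z[5]=2
i=6: min(r-i=2, Z[2]=1)=1; Z[6]=1
i=7: min(r-i=1, Z[3]=0)=0; Z[7]=0
i=8: fresh scan; Z[8]=0
i=9: fresh scan; Z[9]=3 scan→box=[9,12)
i=10: min(r-i=2, Z[1]=2)=2; Z[10]=2
i=11: min(r-i=1, Z[2]=1)=1; Z[11]=1

[12, 2, 1, 0, 4, 2, 1, 0, 0, 3, 2, 1]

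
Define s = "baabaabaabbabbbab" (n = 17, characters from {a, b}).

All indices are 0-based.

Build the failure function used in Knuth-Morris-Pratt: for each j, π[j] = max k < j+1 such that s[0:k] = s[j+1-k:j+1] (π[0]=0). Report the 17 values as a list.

[0, 0, 0, 1, 2, 3, 4, 5, 6, 7, 1, 2, 1, 1, 1, 2, 1]

π[0] = 0
j=1 s[j]='a': π[1]=0 (border '')
j=2 s[j]='a': π[2]=0 (border '')
j=3 s[j]='b': π[3]=1 (border 'b')
j=4 s[j]='a': π[4]=2 (border 'ba')
j=5 s[j]='a': π[5]=3 (border 'baa')
j=6 s[j]='b': π[6]=4 (border 'baab')
j=7 s[j]='a': π[7]=5 (border 'baaba')
j=8 s[j]='a': π[8]=6 (border 'baabaa')
j=9 s[j]='b': π[9]=7 (border 'baabaab')
j=10 s[j]='b': k: 7→4→1→0; π[10]=1 (border 'b')
j=11 s[j]='a': π[11]=2 (border 'ba')
j=12 s[j]='b': k: 2→0; π[12]=1 (border 'b')
j=13 s[j]='b': k: 1→0; π[13]=1 (border 'b')
j=14 s[j]='b': k: 1→0; π[14]=1 (border 'b')
j=15 s[j]='a': π[15]=2 (border 'ba')
j=16 s[j]='b': k: 2→0; π[16]=1 (border 'b')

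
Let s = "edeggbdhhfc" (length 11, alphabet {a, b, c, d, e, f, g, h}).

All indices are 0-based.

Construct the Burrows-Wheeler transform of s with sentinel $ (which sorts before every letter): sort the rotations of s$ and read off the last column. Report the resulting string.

rank  rotation      last
    0  $edeggbdhhfc  c
    1  bdhhfc$edegg  g
    2  c$edeggbdhhf  f
    3  deggbdhhfc$e  e
    4  dhhfc$edeggb  b
    5  edeggbdhhfc$  $
    6  eggbdhhfc$ed  d
    7  fc$edeggbdhh  h
    8  gbdhhfc$edeg  g
    9  ggbdhhfc$ede  e
   10  hfc$edeggbdh  h
   11  hhfc$edeggbd  d

cgfeb$dhgehd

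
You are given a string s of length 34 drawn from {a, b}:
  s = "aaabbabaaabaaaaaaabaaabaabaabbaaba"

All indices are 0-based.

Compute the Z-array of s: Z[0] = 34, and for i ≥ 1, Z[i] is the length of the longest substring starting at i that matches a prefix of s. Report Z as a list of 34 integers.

[34, 2, 1, 0, 0, 1, 0, 4, 2, 1, 0, 3, 3, 3, 3, 4, 2, 1, 0, 4, 2, 1, 0, 2, 1, 0, 2, 1, 0, 0, 2, 1, 0, 1]

Z[0]=34
i=1: outside box; Z[1]=2 scan→box=[1,3)
i=2: min(r-i=1, Z[1]=2)=1; Z[2]=1
i=3: outside box; Z[3]=0
i=4: outside box; Z[4]=0
i=5: outside box; Z[5]=1 scan→box=[5,6)
i=6: outside box; Z[6]=0
i=7: outside box; Z[7]=4 scan→box=[7,11)
i=8: min(r-i=3, Z[1]=2)=2; Z[8]=2
i=9: min(r-i=2, Z[2]=1)=1; Z[9]=1
i=10: min(r-i=1, Z[3]=0)=0; Z[10]=0
i=11: outside box; Z[11]=3 scan→box=[11,14)
i=12: min(r-i=2, Z[1]=2)=2; Z[12]=3 scan→box=[12,15)
i=13: min(r-i=2, Z[1]=2)=2; Z[13]=3 scan→box=[13,16)
i=14: min(r-i=2, Z[1]=2)=2; Z[14]=3 scan→box=[14,17)
i=15: min(r-i=2, Z[1]=2)=2; Z[15]=4 scan→box=[15,19)
i=16: min(r-i=3, Z[1]=2)=2; Z[16]=2
i=17: min(r-i=2, Z[2]=1)=1; Z[17]=1
i=18: min(r-i=1, Z[3]=0)=0; Z[18]=0
i=19: outside box; Z[19]=4 scan→box=[19,23)
i=20: min(r-i=3, Z[1]=2)=2; Z[20]=2
i=21: min(r-i=2, Z[2]=1)=1; Z[21]=1
i=22: min(r-i=1, Z[3]=0)=0; Z[22]=0
i=23: outside box; Z[23]=2 scan→box=[23,25)
i=24: min(r-i=1, Z[1]=2)=1; Z[24]=1
i=25: outside box; Z[25]=0
i=26: outside box; Z[26]=2 scan→box=[26,28)
i=27: min(r-i=1, Z[1]=2)=1; Z[27]=1
i=28: outside box; Z[28]=0
i=29: outside box; Z[29]=0
i=30: outside box; Z[30]=2 scan→box=[30,32)
i=31: min(r-i=1, Z[1]=2)=1; Z[31]=1
i=32: outside box; Z[32]=0
i=33: outside box; Z[33]=1 scan→box=[33,34)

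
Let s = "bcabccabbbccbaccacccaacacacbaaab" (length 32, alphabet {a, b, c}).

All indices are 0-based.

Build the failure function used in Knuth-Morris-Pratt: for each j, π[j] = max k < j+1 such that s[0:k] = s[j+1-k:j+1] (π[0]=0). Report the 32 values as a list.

[0, 0, 0, 1, 2, 0, 0, 1, 1, 1, 2, 0, 1, 0, 0, 0, 0, 0, 0, 0, 0, 0, 0, 0, 0, 0, 0, 1, 0, 0, 0, 1]

π[0] = 0
j=1 s[j]='c': π[1]=0 (border '')
j=2 s[j]='a': π[2]=0 (border '')
j=3 s[j]='b': π[3]=1 (border 'b')
j=4 s[j]='c': π[4]=2 (border 'bc')
j=5 s[j]='c': k: 2→0; π[5]=0 (border '')
j=6 s[j]='a': π[6]=0 (border '')
j=7 s[j]='b': π[7]=1 (border 'b')
j=8 s[j]='b': k: 1→0; π[8]=1 (border 'b')
j=9 s[j]='b': k: 1→0; π[9]=1 (border 'b')
j=10 s[j]='c': π[10]=2 (border 'bc')
j=11 s[j]='c': k: 2→0; π[11]=0 (border '')
j=12 s[j]='b': π[12]=1 (border 'b')
j=13 s[j]='a': k: 1→0; π[13]=0 (border '')
j=14 s[j]='c': π[14]=0 (border '')
j=15 s[j]='c': π[15]=0 (border '')
j=16 s[j]='a': π[16]=0 (border '')
j=17 s[j]='c': π[17]=0 (border '')
j=18 s[j]='c': π[18]=0 (border '')
j=19 s[j]='c': π[19]=0 (border '')
j=20 s[j]='a': π[20]=0 (border '')
j=21 s[j]='a': π[21]=0 (border '')
j=22 s[j]='c': π[22]=0 (border '')
j=23 s[j]='a': π[23]=0 (border '')
j=24 s[j]='c': π[24]=0 (border '')
j=25 s[j]='a': π[25]=0 (border '')
j=26 s[j]='c': π[26]=0 (border '')
j=27 s[j]='b': π[27]=1 (border 'b')
j=28 s[j]='a': k: 1→0; π[28]=0 (border '')
j=29 s[j]='a': π[29]=0 (border '')
j=30 s[j]='a': π[30]=0 (border '')
j=31 s[j]='b': π[31]=1 (border 'b')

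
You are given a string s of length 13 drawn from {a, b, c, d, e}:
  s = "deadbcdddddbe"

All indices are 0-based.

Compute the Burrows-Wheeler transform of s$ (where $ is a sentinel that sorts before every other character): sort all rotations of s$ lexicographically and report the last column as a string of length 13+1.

eeddbaddddc$bd

rank  rotation        last
    0  $deadbcdddddbe  e
    1  adbcdddddbe$de  e
    2  bcdddddbe$dead  d
    3  be$deadbcddddd  d
    4  cdddddbe$deadb  b
    5  dbcdddddbe$dea  a
    6  dbe$deadbcdddd  d
    7  ddbe$deadbcddd  d
    8  dddbe$deadbcdd  d
    9  ddddbe$deadbcd  d
   10  dddddbe$deadbc  c
   11  deadbcdddddbe$  $
   12  e$deadbcdddddb  b
   13  eadbcdddddbe$d  d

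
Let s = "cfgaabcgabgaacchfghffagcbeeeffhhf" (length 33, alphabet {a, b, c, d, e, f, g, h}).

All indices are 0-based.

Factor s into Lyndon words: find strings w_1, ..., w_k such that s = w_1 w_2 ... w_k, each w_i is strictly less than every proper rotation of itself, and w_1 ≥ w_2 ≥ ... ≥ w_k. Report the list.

["cfg", "aabcgabgaacchfghffagcbeeeffhhf"]

emit factor 1: 'cfg' (i=0, period=3)
emit factor 2: 'aabcgabgaacchfghffagcbeeeffhhf' (i=3, period=30)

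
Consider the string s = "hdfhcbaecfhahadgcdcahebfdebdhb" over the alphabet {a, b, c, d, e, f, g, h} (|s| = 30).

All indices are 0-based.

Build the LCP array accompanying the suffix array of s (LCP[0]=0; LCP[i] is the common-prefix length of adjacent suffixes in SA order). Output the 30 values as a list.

sorted suffixes:
  #0 SA[0]=13  'adgcdcahebfdebdhb'
  #1 SA[1]=6  'aecfhahadgcdcahebfdebdhb'
  #2 SA[2]=11  'ahadgcdcahebfdebdhb'
  #3 SA[3]=19  'ahebfdebdhb'
  #4 SA[4]=29  'b'
  #5 SA[5]=5  'baecfhahadgcdcahebfdebdhb'
  #6 SA[6]=26  'bdhb'
  #7 SA[7]=22  'bfdebdhb'
  #8 SA[8]=18  'cahebfdebdhb'
  #9 SA[9]=4  'cbaecfhahadgcdcahebfdebdhb'
  #10 SA[10]=16  'cdcahebfdebdhb'
  #11 SA[11]=8  'cfhahadgcdcahebfdebdhb'
  #12 SA[12]=17  'dcahebfdebdhb'
  #13 SA[13]=24  'debdhb'
  #14 SA[14]=1  'dfhcbaecfhahadgcdcahebfdebdhb'
  #15 SA[15]=14  'dgcdcahebfdebdhb'
  #16 SA[16]=27  'dhb'
  #17 SA[17]=25  'ebdhb'
  #18 SA[18]=21  'ebfdebdhb'
  #19 SA[19]=7  'ecfhahadgcdcahebfdebdhb'
  #20 SA[20]=23  'fdebdhb'
  #21 SA[21]=9  'fhahadgcdcahebfdebdhb'
  #22 SA[22]=2  'fhcbaecfhahadgcdcahebfdebdhb'
  #23 SA[23]=15  'gcdcahebfdebdhb'
  #24 SA[24]=12  'hadgcdcahebfdebdhb'
  #25 SA[25]=10  'hahadgcdcahebfdebdhb'
  #26 SA[26]=28  'hb'
  #27 SA[27]=3  'hcbaecfhahadgcdcahebfdebdhb'
  #28 SA[28]=0  'hdfhcbaecfhahadgcdcahebfdebdhb'
  #29 SA[29]=20  'hebfdebdhb'

SA = [13, 6, 11, 19, 29, 5, 26, 22, 18, 4, 16, 8, 17, 24, 1, 14, 27, 25, 21, 7, 23, 9, 2, 15, 12, 10, 28, 3, 0, 20]
i: (SA[i-1],SA[i]) lcp shared
  1: (13,6) 1 'a'
  2: (6,11) 1 'a'
  3: (11,19) 2 'ah'
  4: (19,29) 0 ''
  5: (29,5) 1 'b'
  6: (5,26) 1 'b'
  7: (26,22) 1 'b'
  8: (22,18) 0 ''
  9: (18,4) 1 'c'
  10: (4,16) 1 'c'
  11: (16,8) 1 'c'
  12: (8,17) 0 ''
  13: (17,24) 1 'd'
  14: (24,1) 1 'd'
  15: (1,14) 1 'd'
  16: (14,27) 1 'd'
  17: (27,25) 0 ''
  18: (25,21) 2 'eb'
  19: (21,7) 1 'e'
  20: (7,23) 0 ''
  21: (23,9) 1 'f'
  22: (9,2) 2 'fh'
  23: (2,15) 0 ''
  24: (15,12) 0 ''
  25: (12,10) 2 'ha'
  26: (10,28) 1 'h'
  27: (28,3) 1 'h'
  28: (3,0) 1 'h'
  29: (0,20) 1 'h'

[0, 1, 1, 2, 0, 1, 1, 1, 0, 1, 1, 1, 0, 1, 1, 1, 1, 0, 2, 1, 0, 1, 2, 0, 0, 2, 1, 1, 1, 1]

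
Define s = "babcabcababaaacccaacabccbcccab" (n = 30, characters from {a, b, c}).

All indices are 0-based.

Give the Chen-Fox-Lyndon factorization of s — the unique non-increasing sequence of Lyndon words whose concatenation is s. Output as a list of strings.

emit factor 1: 'b' (i=0, period=1)
emit factor 2: 'abc' (i=1, period=3)
emit factor 3: 'abc' (i=4, period=3)
emit factor 4: 'ab' (i=7, period=2)
emit factor 5: 'ab' (i=9, period=2)
emit factor 6: 'aaacccaacabccbcccab' (i=11, period=19)

["b", "abc", "abc", "ab", "ab", "aaacccaacabccbcccab"]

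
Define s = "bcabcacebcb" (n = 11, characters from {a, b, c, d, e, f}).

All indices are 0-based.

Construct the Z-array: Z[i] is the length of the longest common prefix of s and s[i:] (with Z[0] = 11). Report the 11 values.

[11, 0, 0, 3, 0, 0, 0, 0, 2, 0, 1]

Z[0]=11
i=1: fresh scan; Z[1]=0
i=2: fresh scan; Z[2]=0
i=3: fresh scan; Z[3]=3 extend→box=[3,6)
i=4: min(r-i=2, Z[1]=0)=0; Z[4]=0
i=5: min(r-i=1, Z[2]=0)=0; Z[5]=0
i=6: fresh scan; Z[6]=0
i=7: fresh scan; Z[7]=0
i=8: fresh scan; Z[8]=2 extend→box=[8,10)
i=9: min(r-i=1, Z[1]=0)=0; Z[9]=0
i=10: fresh scan; Z[10]=1 extend→box=[10,11)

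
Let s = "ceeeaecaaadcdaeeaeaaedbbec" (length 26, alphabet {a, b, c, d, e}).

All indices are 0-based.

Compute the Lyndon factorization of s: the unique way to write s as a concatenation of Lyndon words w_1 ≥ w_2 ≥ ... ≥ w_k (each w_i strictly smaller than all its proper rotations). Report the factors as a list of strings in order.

["ceee", "aec", "aaadcdaeeaeaaedbbec"]

emit factor 1: 'ceee' (i=0, period=4)
emit factor 2: 'aec' (i=4, period=3)
emit factor 3: 'aaadcdaeeaeaaedbbec' (i=7, period=19)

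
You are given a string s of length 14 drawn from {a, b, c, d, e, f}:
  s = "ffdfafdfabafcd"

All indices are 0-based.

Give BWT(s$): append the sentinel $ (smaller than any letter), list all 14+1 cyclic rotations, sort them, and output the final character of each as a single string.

dfbfafcffddaaf$

rank  rotation         last
    0  $ffdfafdfabafcd  d
    1  abafcd$ffdfafdf  f
    2  afcd$ffdfafdfab  b
    3  afdfabafcd$ffdf  f
    4  bafcd$ffdfafdfa  a
    5  cd$ffdfafdfabaf  f
    6  d$ffdfafdfabafc  c
    7  dfabafcd$ffdfaf  f
    8  dfafdfabafcd$ff  f
    9  fabafcd$ffdfafd  d
   10  fafdfabafcd$ffd  d
   11  fcd$ffdfafdfaba  a
   12  fdfabafcd$ffdfa  a
   13  fdfafdfabafcd$f  f
   14  ffdfafdfabafcd$  $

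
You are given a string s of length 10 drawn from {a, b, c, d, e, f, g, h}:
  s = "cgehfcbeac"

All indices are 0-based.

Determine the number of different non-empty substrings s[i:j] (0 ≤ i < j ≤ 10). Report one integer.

rank | idx | suffix
   0 |   8 | ac
   1 |   6 | beac
   2 |   9 | c
   3 |   5 | cbeac
   4 |   0 | cgehfcbeac
   5 |   7 | eac
   6 |   2 | ehfcbeac
   7 |   4 | fcbeac
   8 |   1 | gehfcbeac
   9 |   3 | hfcbeac

SA = [8, 6, 9, 5, 0, 7, 2, 4, 1, 3]
rank  pair      lcp
   1  s[8:],s[6:]  0  ''
   2  s[6:],s[9:]  0  ''
   3  s[9:],s[5:]  1  'c'
   4  s[5:],s[0:]  1  'c'
   5  s[0:],s[7:]  0  ''
   6  s[7:],s[2:]  1  'e'
   7  s[2:],s[4:]  0  ''
   8  s[4:],s[1:]  0  ''
   9  s[1:],s[3:]  0  ''

n(n+1)/2 = 10·11/2 = 55
Σ LCP = 0 + 0 + 0 + 1 + 1 + 0 + 1 + 0 + 0 + 0 = 3
distinct = 55 − 3 = 52

52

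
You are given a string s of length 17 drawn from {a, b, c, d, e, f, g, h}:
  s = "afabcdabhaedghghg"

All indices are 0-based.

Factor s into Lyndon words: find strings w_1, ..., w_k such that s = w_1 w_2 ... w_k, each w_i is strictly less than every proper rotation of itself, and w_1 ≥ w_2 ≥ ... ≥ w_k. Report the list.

emit factor 1: 'af' (i=0, period=2)
emit factor 2: 'abcdabhaedghghg' (i=2, period=15)

["af", "abcdabhaedghghg"]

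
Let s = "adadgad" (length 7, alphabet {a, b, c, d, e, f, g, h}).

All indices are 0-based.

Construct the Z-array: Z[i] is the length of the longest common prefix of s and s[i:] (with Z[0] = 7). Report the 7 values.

Z[0]=7
i=1: fresh scan; Z[1]=0
i=2: fresh scan; Z[2]=2 scan→box=[2,4)
i=3: min(r-i=1, Z[1]=0)=0; Z[3]=0
i=4: fresh scan; Z[4]=0
i=5: fresh scan; Z[5]=2 scan→box=[5,7)
i=6: min(r-i=1, Z[1]=0)=0; Z[6]=0

[7, 0, 2, 0, 0, 2, 0]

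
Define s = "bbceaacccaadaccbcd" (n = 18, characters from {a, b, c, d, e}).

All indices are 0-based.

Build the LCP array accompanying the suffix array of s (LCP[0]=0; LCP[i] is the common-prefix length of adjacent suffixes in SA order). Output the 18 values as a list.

[0, 2, 1, 3, 1, 0, 1, 2, 0, 1, 1, 2, 2, 1, 1, 0, 1, 0]

rank→(start, suffix):
  0 → (4, 'aacccaadaccbcd')
  1 → (9, 'aadaccbcd')
  2 → (12, 'accbcd')
  3 → (5, 'acccaadaccbcd')
  4 → (10, 'adaccbcd')
  5 → (0, 'bbceaacccaadaccbcd')
  6 → (15, 'bcd')
  7 → (1, 'bceaacccaadaccbcd')
  8 → (8, 'caadaccbcd')
  9 → (14, 'cbcd')
  10 → (7, 'ccaadaccbcd')
  11 → (13, 'ccbcd')
  12 → (6, 'cccaadaccbcd')
  13 → (16, 'cd')
  14 → (2, 'ceaacccaadaccbcd')
  15 → (17, 'd')
  16 → (11, 'daccbcd')
  17 → (3, 'eaacccaadaccbcd')

SA = [4, 9, 12, 5, 10, 0, 15, 1, 8, 14, 7, 13, 6, 16, 2, 17, 11, 3]
i: (SA[i-1],SA[i]) lcp shared
  1: (4,9) 2 'aa'
  2: (9,12) 1 'a'
  3: (12,5) 3 'acc'
  4: (5,10) 1 'a'
  5: (10,0) 0 ''
  6: (0,15) 1 'b'
  7: (15,1) 2 'bc'
  8: (1,8) 0 ''
  9: (8,14) 1 'c'
  10: (14,7) 1 'c'
  11: (7,13) 2 'cc'
  12: (13,6) 2 'cc'
  13: (6,16) 1 'c'
  14: (16,2) 1 'c'
  15: (2,17) 0 ''
  16: (17,11) 1 'd'
  17: (11,3) 0 ''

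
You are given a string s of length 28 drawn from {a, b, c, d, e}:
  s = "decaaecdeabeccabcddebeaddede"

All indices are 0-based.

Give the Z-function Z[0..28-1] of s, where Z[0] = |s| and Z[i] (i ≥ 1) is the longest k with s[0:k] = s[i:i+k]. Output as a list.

Z[0]=28
i=1: outside box; Z[1]=0
i=2: outside box; Z[2]=0
i=3: outside box; Z[3]=0
i=4: outside box; Z[4]=0
i=5: outside box; Z[5]=0
i=6: outside box; Z[6]=0
i=7: outside box; Z[7]=2 grow→box=[7,9)
i=8: min(r-i=1, Z[1]=0)=0; Z[8]=0
i=9: outside box; Z[9]=0
i=10: outside box; Z[10]=0
i=11: outside box; Z[11]=0
i=12: outside box; Z[12]=0
i=13: outside box; Z[13]=0
i=14: outside box; Z[14]=0
i=15: outside box; Z[15]=0
i=16: outside box; Z[16]=0
i=17: outside box; Z[17]=1 grow→box=[17,18)
i=18: outside box; Z[18]=2 grow→box=[18,20)
i=19: min(r-i=1, Z[1]=0)=0; Z[19]=0
i=20: outside box; Z[20]=0
i=21: outside box; Z[21]=0
i=22: outside box; Z[22]=0
i=23: outside box; Z[23]=1 grow→box=[23,24)
i=24: outside box; Z[24]=2 grow→box=[24,26)
i=25: min(r-i=1, Z[1]=0)=0; Z[25]=0
i=26: outside box; Z[26]=2 grow→box=[26,28)
i=27: min(r-i=1, Z[1]=0)=0; Z[27]=0

[28, 0, 0, 0, 0, 0, 0, 2, 0, 0, 0, 0, 0, 0, 0, 0, 0, 1, 2, 0, 0, 0, 0, 1, 2, 0, 2, 0]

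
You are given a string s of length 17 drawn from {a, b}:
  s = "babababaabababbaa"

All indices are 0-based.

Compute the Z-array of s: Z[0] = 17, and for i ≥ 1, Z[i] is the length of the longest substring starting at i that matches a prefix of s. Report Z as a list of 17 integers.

[17, 0, 6, 0, 4, 0, 2, 0, 0, 5, 0, 3, 0, 1, 2, 0, 0]

Z[0]=17
i=1: fresh scan; Z[1]=0
i=2: fresh scan; Z[2]=6 extend→box=[2,8)
i=3: min(r-i=5, Z[1]=0)=0; Z[3]=0
i=4: min(r-i=4, Z[2]=6)=4; Z[4]=4
i=5: min(r-i=3, Z[3]=0)=0; Z[5]=0
i=6: min(r-i=2, Z[4]=4)=2; Z[6]=2
i=7: min(r-i=1, Z[5]=0)=0; Z[7]=0
i=8: fresh scan; Z[8]=0
i=9: fresh scan; Z[9]=5 extend→box=[9,14)
i=10: min(r-i=4, Z[1]=0)=0; Z[10]=0
i=11: min(r-i=3, Z[2]=6)=3; Z[11]=3
i=12: min(r-i=2, Z[3]=0)=0; Z[12]=0
i=13: min(r-i=1, Z[4]=4)=1; Z[13]=1
i=14: fresh scan; Z[14]=2 extend→box=[14,16)
i=15: min(r-i=1, Z[1]=0)=0; Z[15]=0
i=16: fresh scan; Z[16]=0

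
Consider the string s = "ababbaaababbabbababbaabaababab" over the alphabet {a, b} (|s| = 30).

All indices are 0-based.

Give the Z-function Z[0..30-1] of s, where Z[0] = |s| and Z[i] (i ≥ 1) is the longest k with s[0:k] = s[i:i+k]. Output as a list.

Z[0]=30
i=1: i≥r, start 0; Z[1]=0
i=2: i≥r, start 0; Z[2]=2 extend→box=[2,4)
i=3: min(r-i=1, Z[1]=0)=0; Z[3]=0
i=4: i≥r, start 0; Z[4]=0
i=5: i≥r, start 0; Z[5]=1 extend→box=[5,6)
i=6: i≥r, start 0; Z[6]=1 extend→box=[6,7)
i=7: i≥r, start 0; Z[7]=6 extend→box=[7,13)
i=8: min(r-i=5, Z[1]=0)=0; Z[8]=0
i=9: min(r-i=4, Z[2]=2)=2; Z[9]=2
i=10: min(r-i=3, Z[3]=0)=0; Z[10]=0
i=11: min(r-i=2, Z[4]=0)=0; Z[11]=0
i=12: min(r-i=1, Z[5]=1)=1; Z[12]=2 extend→box=[12,14)
i=13: min(r-i=1, Z[1]=0)=0; Z[13]=0
i=14: i≥r, start 0; Z[14]=0
i=15: i≥r, start 0; Z[15]=7 extend→box=[15,22)
i=16: min(r-i=6, Z[1]=0)=0; Z[16]=0
i=17: min(r-i=5, Z[2]=2)=2; Z[17]=2
i=18: min(r-i=4, Z[3]=0)=0; Z[18]=0
i=19: min(r-i=3, Z[4]=0)=0; Z[19]=0
i=20: min(r-i=2, Z[5]=1)=1; Z[20]=1
i=21: min(r-i=1, Z[6]=1)=1; Z[21]=3 extend→box=[21,24)
i=22: min(r-i=2, Z[1]=0)=0; Z[22]=0
i=23: min(r-i=1, Z[2]=2)=1; Z[23]=1
i=24: i≥r, start 0; Z[24]=4 extend→box=[24,28)
i=25: min(r-i=3, Z[1]=0)=0; Z[25]=0
i=26: min(r-i=2, Z[2]=2)=2; Z[26]=4 extend→box=[26,30)
i=27: min(r-i=3, Z[1]=0)=0; Z[27]=0
i=28: min(r-i=2, Z[2]=2)=2; Z[28]=2
i=29: min(r-i=1, Z[3]=0)=0; Z[29]=0

[30, 0, 2, 0, 0, 1, 1, 6, 0, 2, 0, 0, 2, 0, 0, 7, 0, 2, 0, 0, 1, 3, 0, 1, 4, 0, 4, 0, 2, 0]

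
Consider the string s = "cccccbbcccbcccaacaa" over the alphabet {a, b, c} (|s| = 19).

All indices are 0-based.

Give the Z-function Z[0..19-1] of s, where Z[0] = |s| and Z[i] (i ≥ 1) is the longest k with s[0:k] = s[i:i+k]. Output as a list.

Z[0]=19
i=1: outside box; Z[1]=4 grow→box=[1,5)
i=2: min(r-i=3, Z[1]=4)=3; Z[2]=3
i=3: min(r-i=2, Z[2]=3)=2; Z[3]=2
i=4: min(r-i=1, Z[3]=2)=1; Z[4]=1
i=5: outside box; Z[5]=0
i=6: outside box; Z[6]=0
i=7: outside box; Z[7]=3 grow→box=[7,10)
i=8: min(r-i=2, Z[1]=4)=2; Z[8]=2
i=9: min(r-i=1, Z[2]=3)=1; Z[9]=1
i=10: outside box; Z[10]=0
i=11: outside box; Z[11]=3 grow→box=[11,14)
i=12: min(r-i=2, Z[1]=4)=2; Z[12]=2
i=13: min(r-i=1, Z[2]=3)=1; Z[13]=1
i=14: outside box; Z[14]=0
i=15: outside box; Z[15]=0
i=16: outside box; Z[16]=1 grow→box=[16,17)
i=17: outside box; Z[17]=0
i=18: outside box; Z[18]=0

[19, 4, 3, 2, 1, 0, 0, 3, 2, 1, 0, 3, 2, 1, 0, 0, 1, 0, 0]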